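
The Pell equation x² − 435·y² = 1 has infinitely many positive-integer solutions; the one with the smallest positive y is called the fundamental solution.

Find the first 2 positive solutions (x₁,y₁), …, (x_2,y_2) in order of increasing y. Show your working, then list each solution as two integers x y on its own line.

√435 = [20; 1,5,1,40, …], period ℓ=4 (even) → k=3
step 0: (20, 1)  from 20·(1,0) + (0,1)
step 1: (21, 1)  from 1·(20,1) + (1,0)
step 2: (125, 6)  from 5·(21,1) + (20,1)
step 3: (146, 7)  from 1·(125,6) + (21,1)
(x₁, y₁) = (146, 7);  146² − 435·7² = 1 ✓
(x_2, y_2) = (146·146 + 435·7·7, 146·7 + 7·146) = (42631, 2044)

146 7
42631 2044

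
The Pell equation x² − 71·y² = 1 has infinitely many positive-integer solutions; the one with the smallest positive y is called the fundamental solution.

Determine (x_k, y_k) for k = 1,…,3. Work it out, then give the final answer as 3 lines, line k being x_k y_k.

3480 413
24220799 2874480
168576757560 20006380387

d=71: √d = [8; 2,2,1,7,1,2,2,16] (ℓ=8, even), read p_7/q_7
k=0  a_k=8  p_k/q_k = 8/1
k=1  a_k=2  p_k/q_k = 17/2
k=2  a_k=2  p_k/q_k = 42/5
k=3  a_k=1  p_k/q_k = 59/7
k=4  a_k=7  p_k/q_k = 455/54
k=5  a_k=1  p_k/q_k = 514/61
k=6  a_k=2  p_k/q_k = 1483/176
k=7  a_k=2  p_k/q_k = 3480/413
(x₁, y₁) = (3480, 413);  3480² − 71·413² = 1 ✓
n=2: (3480,413)∘(3480,413) = (3480·3480+71·413·413, 3480·413+413·3480) = (24220799,2874480)
n=3: (24220799,2874480)∘(3480,413) = (3480·24220799+71·413·2874480, 3480·2874480+413·24220799) = (168576757560,20006380387)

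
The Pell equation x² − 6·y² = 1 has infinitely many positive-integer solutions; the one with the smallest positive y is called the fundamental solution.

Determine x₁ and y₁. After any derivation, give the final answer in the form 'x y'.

d=6: √d = [2; 2,4] (ℓ=2, even), read p_1/q_1
a_0=2:  p_0=2·1+0=2,  q_0=2·0+1=1
a_1=2:  p_1=2·2+1=5,  q_1=2·1+0=2
(x₁, y₁) = (5, 2);  5² − 6·2² = 1 ✓

5 2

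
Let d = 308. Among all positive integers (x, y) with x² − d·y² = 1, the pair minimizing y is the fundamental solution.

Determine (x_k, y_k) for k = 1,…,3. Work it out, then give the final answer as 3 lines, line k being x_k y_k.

√308 = [17; 1,1,4,1,1,34, …], period ℓ=6 (even) → k=5
k=0  a_k=17  p_k/q_k = 17/1
k=1  a_k=1  p_k/q_k = 18/1
k=2  a_k=1  p_k/q_k = 35/2
k=3  a_k=4  p_k/q_k = 158/9
k=4  a_k=1  p_k/q_k = 193/11
k=5  a_k=1  p_k/q_k = 351/20
(x₁, y₁) = (351, 20);  351² − 308·20² = 1 ✓
n=2: (351,20)∘(351,20) = (351·351+308·20·20, 351·20+20·351) = (246401,14040)
n=3: (246401,14040)∘(351,20) = (351·246401+308·20·14040, 351·14040+20·246401) = (172973151,9856060)

351 20
246401 14040
172973151 9856060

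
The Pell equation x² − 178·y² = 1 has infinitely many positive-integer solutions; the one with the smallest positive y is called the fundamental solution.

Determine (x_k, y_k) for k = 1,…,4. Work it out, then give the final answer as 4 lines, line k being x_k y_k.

√178 = [13; 2,1,12,1,2,26, …], period ℓ=6 (even) → k=5
step 0: (13, 1)  from 13·(1,0) + (0,1)
…
step 3: (507, 38)  from 12·(40,3) + (27,2)
step 4: (547, 41)  from 1·(507,38) + (40,3)
step 5: (1601, 120)  from 2·(547,41) + (507,38)
(x₁, y₁) = (1601, 120);  1601² − 178·120² = 1 ✓
k=2:  x_2 = 1601·1601+178·120·120 = 5126401,  y_2 = 1601·120+120·1601 = 384240
k=3:  x_3 = 1601·5126401+178·120·384240 = 16414734401,  y_3 = 1601·384240+120·5126401 = 1230336360
k=4:  x_4 = 1601·16414734401+178·120·1230336360 = 52559974425601,  y_4 = 1601·1230336360+120·16414734401 = 3939536640480

1601 120
5126401 384240
16414734401 1230336360
52559974425601 3939536640480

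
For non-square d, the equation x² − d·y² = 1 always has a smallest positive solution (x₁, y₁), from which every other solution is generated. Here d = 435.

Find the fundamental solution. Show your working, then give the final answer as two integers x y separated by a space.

√435 = [20; 1,5,1,40, …], period ℓ=4 (even) → k=3
k=0  a_k=20  p_k/q_k = 20/1
…
k=2  a_k=5  p_k/q_k = 125/6
k=3  a_k=1  p_k/q_k = 146/7
→ (146, 7).  Check: 146²=21316, 435·7²=21315, difference 1.

146 7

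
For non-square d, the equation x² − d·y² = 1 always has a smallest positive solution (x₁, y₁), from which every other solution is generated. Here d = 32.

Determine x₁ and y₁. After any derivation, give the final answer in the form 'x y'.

17 3

d=32: √d = [5; 1,1,1,10] (ℓ=4, even), read p_3/q_3
step 0: (5, 1)  from 5·(1,0) + (0,1)
step 1: (6, 1)  from 1·(5,1) + (1,0)
step 2: (11, 2)  from 1·(6,1) + (5,1)
step 3: (17, 3)  from 1·(11,2) + (6,1)
(x₁, y₁) = (17, 3);  17² − 32·3² = 1 ✓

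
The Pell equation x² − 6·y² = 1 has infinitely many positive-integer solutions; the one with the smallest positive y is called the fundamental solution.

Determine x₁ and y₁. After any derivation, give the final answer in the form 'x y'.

5 2

[2; 2,4] for √6; ℓ=2 ⇒ convergent index 1
a_0=2:  p_0=2·1+0=2,  q_0=2·0+1=1
a_1=2:  p_1=2·2+1=5,  q_1=2·1+0=2
→ (5, 2).  Check: 5²=25, 6·2²=24, difference 1.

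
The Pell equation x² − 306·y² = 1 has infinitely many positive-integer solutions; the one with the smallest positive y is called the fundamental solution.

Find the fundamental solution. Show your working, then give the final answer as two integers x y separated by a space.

35 2

√306 = [17; 2,34, …], period ℓ=2 (even) → k=1
k=0  a_k=17  p_k/q_k = 17/1
k=1  a_k=2  p_k/q_k = 35/2
fundamental: x₁=35, y₁=2  (since 1225 − 306·4 = 1)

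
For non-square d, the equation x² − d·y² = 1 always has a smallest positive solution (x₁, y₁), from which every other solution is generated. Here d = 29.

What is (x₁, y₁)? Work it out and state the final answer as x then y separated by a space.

9801 1820

d=29: √d = [5; 2,1,1,2,10] (ℓ=5, odd), read p_9/q_9
i=0: a=5 ⇒ p=5, q=1
…
i=8: a=1 ⇒ p=3775, q=701
i=9: a=2 ⇒ p=9801, q=1820
(x₁, y₁) = (9801, 1820);  9801² − 29·1820² = 1 ✓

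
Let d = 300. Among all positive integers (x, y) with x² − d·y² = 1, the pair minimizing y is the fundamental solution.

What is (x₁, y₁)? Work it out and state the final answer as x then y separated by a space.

d=300: √d = [17; 3,8,3,34] (ℓ=4, even), read p_3/q_3
i=0: a=17 ⇒ p=17, q=1
i=1: a=3 ⇒ p=52, q=3
i=2: a=8 ⇒ p=433, q=25
i=3: a=3 ⇒ p=1351, q=78
→ (1351, 78).  Check: 1351²=1825201, 300·78²=1825200, difference 1.

1351 78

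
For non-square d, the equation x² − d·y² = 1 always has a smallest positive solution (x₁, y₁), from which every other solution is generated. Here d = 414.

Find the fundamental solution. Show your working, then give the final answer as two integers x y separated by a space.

√414 → a₀=20, period (2,1,7,2,7,1,2,40); ℓ=8 even so k=7
i=0: a=20 ⇒ p=20, q=1
i=1: a=2 ⇒ p=41, q=2
i=2: a=1 ⇒ p=61, q=3
…
i=4: a=2 ⇒ p=997, q=49
…
i=6: a=1 ⇒ p=8444, q=415
i=7: a=2 ⇒ p=24335, q=1196
→ (24335, 1196).  Check: 24335²=592192225, 414·1196²=592192224, difference 1.

24335 1196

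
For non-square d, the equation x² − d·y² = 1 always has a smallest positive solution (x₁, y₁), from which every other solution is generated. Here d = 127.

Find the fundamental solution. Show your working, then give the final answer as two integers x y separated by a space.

4730624 419775

√127 → a₀=11, period (3,1,2,2,7,11,7,2,2,1,3,22); ℓ=12 even so k=11
i=0: a=11 ⇒ p=11, q=1
…
i=3: a=2 ⇒ p=124, q=11
i=4: a=2 ⇒ p=293, q=26
i=5: a=7 ⇒ p=2175, q=193
…
i=7: a=7 ⇒ p=171701, q=15236
i=8: a=2 ⇒ p=367620, q=32621
…
i=10: a=1 ⇒ p=1274561, q=113099
i=11: a=3 ⇒ p=4730624, q=419775
→ (4730624, 419775).  Check: 4730624²=22378803429376, 127·419775²=22378803429375, difference 1.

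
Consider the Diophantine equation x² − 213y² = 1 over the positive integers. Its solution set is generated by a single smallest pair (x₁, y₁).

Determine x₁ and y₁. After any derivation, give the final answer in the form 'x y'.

194399 13320

√213 → a₀=14, period (1,1,2,6,1,8,1,6,2,1,1,28); ℓ=12 even so k=11
step 0: (14, 1)  from 14·(1,0) + (0,1)
step 1: (15, 1)  from 1·(14,1) + (1,0)
…
step 3: (73, 5)  from 2·(29,2) + (15,1)
…
step 5: (540, 37)  from 1·(467,32) + (73,5)
step 6: (4787, 328)  from 8·(540,37) + (467,32)
step 7: (5327, 365)  from 1·(4787,328) + (540,37)
step 8: (36749, 2518)  from 6·(5327,365) + (4787,328)
step 9: (78825, 5401)  from 2·(36749,2518) + (5327,365)
step 10: (115574, 7919)  from 1·(78825,5401) + (36749,2518)
step 11: (194399, 13320)  from 1·(115574,7919) + (78825,5401)
→ (194399, 13320).  Check: 194399²=37790971201, 213·13320²=37790971200, difference 1.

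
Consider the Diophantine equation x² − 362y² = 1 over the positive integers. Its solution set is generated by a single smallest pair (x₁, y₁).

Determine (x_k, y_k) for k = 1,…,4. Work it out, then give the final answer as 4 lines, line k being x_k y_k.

723 38
1045457 54948
1511730099 79454770
2185960677697 114891542472

[19; 38] for √362; ℓ=1 ⇒ convergent index 1
k=0  a_k=19  p_k/q_k = 19/1
k=1  a_k=38  p_k/q_k = 723/38
→ (723, 38).  Check: 723²=522729, 362·38²=522728, difference 1.
(x_2, y_2) = (723·723 + 362·38·38, 723·38 + 38·723) = (1045457, 54948)
(x_3, y_3) = (723·1045457 + 362·38·54948, 723·54948 + 38·1045457) = (1511730099, 79454770)
(x_4, y_4) = (723·1511730099 + 362·38·79454770, 723·79454770 + 38·1511730099) = (2185960677697, 114891542472)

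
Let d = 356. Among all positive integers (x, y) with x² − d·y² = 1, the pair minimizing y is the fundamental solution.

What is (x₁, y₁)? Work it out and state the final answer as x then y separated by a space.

500001 26500

[18; 1,6,1,1,2,…,6,1,36] for √356; ℓ=14 ⇒ convergent index 13
step 0: (18, 1)  from 18·(1,0) + (0,1)
step 1: (19, 1)  from 1·(18,1) + (1,0)
…
step 5: (717, 38)  from 2·(283,15) + (151,8)
step 6: (1000, 53)  from 1·(717,38) + (283,15)
…
step 9: (28151, 1492)  from 2·(9717,515) + (8717,462)
step 10: (37868, 2007)  from 1·(28151,1492) + (9717,515)
step 11: (66019, 3499)  from 1·(37868,2007) + (28151,1492)
step 12: (433982, 23001)  from 6·(66019,3499) + (37868,2007)
step 13: (500001, 26500)  from 1·(433982,23001) + (66019,3499)
fundamental: x₁=500001, y₁=26500  (since 250001000001 − 356·702250000 = 1)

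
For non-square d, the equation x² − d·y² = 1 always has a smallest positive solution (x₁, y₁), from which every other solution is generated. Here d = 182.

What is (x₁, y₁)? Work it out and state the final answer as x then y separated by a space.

√182 → a₀=13, period (2,26); ℓ=2 even so k=1
k=0  a_k=13  p_k/q_k = 13/1
k=1  a_k=2  p_k/q_k = 27/2
(x₁, y₁) = (27, 2);  27² − 182·2² = 1 ✓

27 2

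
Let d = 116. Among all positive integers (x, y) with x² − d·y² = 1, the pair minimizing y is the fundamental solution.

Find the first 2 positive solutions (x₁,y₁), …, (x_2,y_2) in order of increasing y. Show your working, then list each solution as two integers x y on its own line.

9801 910
192119201 17837820

√116 → a₀=10, period (1,3,2,1,4,1,2,3,1,20); ℓ=10 even so k=9
a_0=10:  p_0=10·1+0=10,  q_0=10·0+1=1
…
a_3=2:  p_3=2·43+11=97,  q_3=2·4+1=9
a_4=1:  p_4=1·97+43=140,  q_4=1·9+4=13
a_5=4:  p_5=4·140+97=657,  q_5=4·13+9=61
…
a_7=2:  p_7=2·797+657=2251,  q_7=2·74+61=209
a_8=3:  p_8=3·2251+797=7550,  q_8=3·209+74=701
a_9=1:  p_9=1·7550+2251=9801,  q_9=1·701+209=910
→ (9801, 910).  Check: 9801²=96059601, 116·910²=96059600, difference 1.
n=2: (9801,910)∘(9801,910) = (9801·9801+116·910·910, 9801·910+910·9801) = (192119201,17837820)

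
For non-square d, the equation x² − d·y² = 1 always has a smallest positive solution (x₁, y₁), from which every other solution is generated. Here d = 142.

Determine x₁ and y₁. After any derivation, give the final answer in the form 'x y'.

143 12

√142 → a₀=11, period (1,10,1,22); ℓ=4 even so k=3
step 0: (11, 1)  from 11·(1,0) + (0,1)
step 1: (12, 1)  from 1·(11,1) + (1,0)
step 2: (131, 11)  from 10·(12,1) + (11,1)
step 3: (143, 12)  from 1·(131,11) + (12,1)
→ (143, 12).  Check: 143²=20449, 142·12²=20448, difference 1.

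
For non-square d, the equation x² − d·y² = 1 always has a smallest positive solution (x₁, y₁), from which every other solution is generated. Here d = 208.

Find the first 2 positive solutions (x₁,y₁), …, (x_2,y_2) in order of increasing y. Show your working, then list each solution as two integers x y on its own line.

649 45
842401 58410

d=208: √d = [14; 2,2,1,2,2,28] (ℓ=6, even), read p_5/q_5
a_0=14:  p_0=14·1+0=14,  q_0=14·0+1=1
…
a_2=2:  p_2=2·29+14=72,  q_2=2·2+1=5
a_3=1:  p_3=1·72+29=101,  q_3=1·5+2=7
a_4=2:  p_4=2·101+72=274,  q_4=2·7+5=19
a_5=2:  p_5=2·274+101=649,  q_5=2·19+7=45
(x₁, y₁) = (649, 45);  649² − 208·45² = 1 ✓
(x_2, y_2) = (649·649 + 208·45·45, 649·45 + 45·649) = (842401, 58410)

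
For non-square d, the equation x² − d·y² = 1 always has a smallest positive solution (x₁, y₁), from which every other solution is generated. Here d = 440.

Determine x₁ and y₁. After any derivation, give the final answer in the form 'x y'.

21 1

√440 → a₀=20, period (1,40); ℓ=2 even so k=1
k=0  a_k=20  p_k/q_k = 20/1
k=1  a_k=1  p_k/q_k = 21/1
→ (21, 1).  Check: 21²=441, 440·1²=440, difference 1.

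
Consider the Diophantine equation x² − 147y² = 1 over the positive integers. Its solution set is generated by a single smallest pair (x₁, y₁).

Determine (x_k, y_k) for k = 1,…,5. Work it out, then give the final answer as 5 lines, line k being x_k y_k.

√147 → a₀=12, period (8,24); ℓ=2 even so k=1
k=0  a_k=12  p_k/q_k = 12/1
k=1  a_k=8  p_k/q_k = 97/8
fundamental: x₁=97, y₁=8  (since 9409 − 147·64 = 1)
n=2: (97,8)∘(97,8) = (97·97+147·8·8, 97·8+8·97) = (18817,1552)
n=3: (18817,1552)∘(97,8) = (97·18817+147·8·1552, 97·1552+8·18817) = (3650401,301080)
n=4: (3650401,301080)∘(97,8) = (97·3650401+147·8·301080, 97·301080+8·3650401) = (708158977,58407968)
n=5: (708158977,58407968)∘(97,8) = (97·708158977+147·8·58407968, 97·58407968+8·708158977) = (137379191137,11330844712)

97 8
18817 1552
3650401 301080
708158977 58407968
137379191137 11330844712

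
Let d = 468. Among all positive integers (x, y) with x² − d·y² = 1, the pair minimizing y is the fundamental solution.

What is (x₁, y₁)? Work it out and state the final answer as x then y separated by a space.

d=468: √d = [21; 1,1,1,2,1,1,1,42] (ℓ=8, even), read p_7/q_7
k=0  a_k=21  p_k/q_k = 21/1
…
k=2  a_k=1  p_k/q_k = 43/2
k=3  a_k=1  p_k/q_k = 65/3
k=4  a_k=2  p_k/q_k = 173/8
k=5  a_k=1  p_k/q_k = 238/11
k=6  a_k=1  p_k/q_k = 411/19
k=7  a_k=1  p_k/q_k = 649/30
→ (649, 30).  Check: 649²=421201, 468·30²=421200, difference 1.

649 30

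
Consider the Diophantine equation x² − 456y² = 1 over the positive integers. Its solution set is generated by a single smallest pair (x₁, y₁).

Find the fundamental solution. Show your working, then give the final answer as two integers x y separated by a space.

d=456: √d = [21; 2,1,4,1,2,42] (ℓ=6, even), read p_5/q_5
k=0  a_k=21  p_k/q_k = 21/1
…
k=4  a_k=1  p_k/q_k = 363/17
k=5  a_k=2  p_k/q_k = 1025/48
fundamental: x₁=1025, y₁=48  (since 1050625 − 456·2304 = 1)

1025 48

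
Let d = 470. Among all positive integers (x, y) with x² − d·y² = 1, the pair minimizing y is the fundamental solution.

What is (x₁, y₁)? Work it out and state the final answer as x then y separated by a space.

1691 78

√470 → a₀=21, period (1,2,8,2,1,42); ℓ=6 even so k=5
k=0  a_k=21  p_k/q_k = 21/1
k=1  a_k=1  p_k/q_k = 22/1
…
k=4  a_k=2  p_k/q_k = 1149/53
k=5  a_k=1  p_k/q_k = 1691/78
(x₁, y₁) = (1691, 78);  1691² − 470·78² = 1 ✓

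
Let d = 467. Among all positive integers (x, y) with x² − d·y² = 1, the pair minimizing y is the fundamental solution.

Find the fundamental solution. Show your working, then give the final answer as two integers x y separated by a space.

√467 = [21; 1,1,1,1,3,…,1,1,42, …], period ℓ=14 (even) → k=13
a_0=21:  p_0=21·1+0=21,  q_0=21·0+1=1
a_1=1:  p_1=1·21+1=22,  q_1=1·1+0=1
a_2=1:  p_2=1·22+21=43,  q_2=1·1+1=2
a_3=1:  p_3=1·43+22=65,  q_3=1·2+1=3
…
a_7=21:  p_7=21·1275+389=27164,  q_7=21·59+18=1257
a_8=3:  p_8=3·27164+1275=82767,  q_8=3·1257+59=3830
a_9=3:  p_9=3·82767+27164=275465,  q_9=3·3830+1257=12747
a_10=1:  p_10=1·275465+82767=358232,  q_10=1·12747+3830=16577
a_11=1:  p_11=1·358232+275465=633697,  q_11=1·16577+12747=29324
a_12=1:  p_12=1·633697+358232=991929,  q_12=1·29324+16577=45901
a_13=1:  p_13=1·991929+633697=1625626,  q_13=1·45901+29324=75225
(x₁, y₁) = (1625626, 75225);  1625626² − 467·75225² = 1 ✓

1625626 75225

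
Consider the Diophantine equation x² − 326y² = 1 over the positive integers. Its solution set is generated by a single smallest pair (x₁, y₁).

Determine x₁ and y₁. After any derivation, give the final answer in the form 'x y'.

325 18

d=326: √d = [18; 18,36] (ℓ=2, even), read p_1/q_1
k=0  a_k=18  p_k/q_k = 18/1
k=1  a_k=18  p_k/q_k = 325/18
fundamental: x₁=325, y₁=18  (since 105625 − 326·324 = 1)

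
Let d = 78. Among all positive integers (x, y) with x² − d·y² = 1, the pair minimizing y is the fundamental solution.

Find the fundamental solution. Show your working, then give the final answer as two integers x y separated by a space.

53 6

√78 = [8; 1,4,1,16, …], period ℓ=4 (even) → k=3
a_0=8:  p_0=8·1+0=8,  q_0=8·0+1=1
a_1=1:  p_1=1·8+1=9,  q_1=1·1+0=1
a_2=4:  p_2=4·9+8=44,  q_2=4·1+1=5
a_3=1:  p_3=1·44+9=53,  q_3=1·5+1=6
fundamental: x₁=53, y₁=6  (since 2809 − 78·36 = 1)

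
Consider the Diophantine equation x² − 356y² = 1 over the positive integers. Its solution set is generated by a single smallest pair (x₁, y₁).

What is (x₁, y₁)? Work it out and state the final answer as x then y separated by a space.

[18; 1,6,1,1,2,…,6,1,36] for √356; ℓ=14 ⇒ convergent index 13
step 0: (18, 1)  from 18·(1,0) + (0,1)
…
step 2: (132, 7)  from 6·(19,1) + (18,1)
step 3: (151, 8)  from 1·(132,7) + (19,1)
step 4: (283, 15)  from 1·(151,8) + (132,7)
step 5: (717, 38)  from 2·(283,15) + (151,8)
…
step 7: (8717, 462)  from 8·(1000,53) + (717,38)
step 8: (9717, 515)  from 1·(8717,462) + (1000,53)
step 9: (28151, 1492)  from 2·(9717,515) + (8717,462)
…
step 11: (66019, 3499)  from 1·(37868,2007) + (28151,1492)
step 12: (433982, 23001)  from 6·(66019,3499) + (37868,2007)
step 13: (500001, 26500)  from 1·(433982,23001) + (66019,3499)
→ (500001, 26500).  Check: 500001²=250001000001, 356·26500²=250001000000, difference 1.

500001 26500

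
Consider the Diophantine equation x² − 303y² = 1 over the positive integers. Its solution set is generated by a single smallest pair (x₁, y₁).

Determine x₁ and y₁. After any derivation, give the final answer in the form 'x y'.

2524 145

√303 → a₀=17, period (2,2,5,2,2,34); ℓ=6 even so k=5
k=0  a_k=17  p_k/q_k = 17/1
k=1  a_k=2  p_k/q_k = 35/2
…
k=4  a_k=2  p_k/q_k = 1027/59
k=5  a_k=2  p_k/q_k = 2524/145
fundamental: x₁=2524, y₁=145  (since 6370576 − 303·21025 = 1)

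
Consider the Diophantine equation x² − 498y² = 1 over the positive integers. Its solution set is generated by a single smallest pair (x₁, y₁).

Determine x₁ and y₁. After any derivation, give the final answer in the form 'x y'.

√498 → a₀=22, period (3,6,22,6,3,44); ℓ=6 even so k=5
i=0: a=22 ⇒ p=22, q=1
i=1: a=3 ⇒ p=67, q=3
i=2: a=6 ⇒ p=424, q=19
…
i=4: a=6 ⇒ p=56794, q=2545
i=5: a=3 ⇒ p=179777, q=8056
fundamental: x₁=179777, y₁=8056  (since 32319769729 − 498·64899136 = 1)

179777 8056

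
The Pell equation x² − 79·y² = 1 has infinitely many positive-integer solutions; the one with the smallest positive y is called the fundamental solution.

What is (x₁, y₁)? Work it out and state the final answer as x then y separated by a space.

80 9

[8; 1,7,1,16] for √79; ℓ=4 ⇒ convergent index 3
i=0: a=8 ⇒ p=8, q=1
i=1: a=1 ⇒ p=9, q=1
i=2: a=7 ⇒ p=71, q=8
i=3: a=1 ⇒ p=80, q=9
fundamental: x₁=80, y₁=9  (since 6400 − 79·81 = 1)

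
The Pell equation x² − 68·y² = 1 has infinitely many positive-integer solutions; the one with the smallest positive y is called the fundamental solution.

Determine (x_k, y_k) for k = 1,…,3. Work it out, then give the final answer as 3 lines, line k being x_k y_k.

d=68: √d = [8; 4,16] (ℓ=2, even), read p_1/q_1
step 0: (8, 1)  from 8·(1,0) + (0,1)
step 1: (33, 4)  from 4·(8,1) + (1,0)
(x₁, y₁) = (33, 4);  33² − 68·4² = 1 ✓
k=2:  x_2 = 33·33+68·4·4 = 2177,  y_2 = 33·4+4·33 = 264
k=3:  x_3 = 33·2177+68·4·264 = 143649,  y_3 = 33·264+4·2177 = 17420

33 4
2177 264
143649 17420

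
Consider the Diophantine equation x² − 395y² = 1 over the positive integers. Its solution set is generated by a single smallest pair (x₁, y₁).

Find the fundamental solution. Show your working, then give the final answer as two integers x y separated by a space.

[19; 1,6,1,38] for √395; ℓ=4 ⇒ convergent index 3
a_0=19:  p_0=19·1+0=19,  q_0=19·0+1=1
a_1=1:  p_1=1·19+1=20,  q_1=1·1+0=1
a_2=6:  p_2=6·20+19=139,  q_2=6·1+1=7
a_3=1:  p_3=1·139+20=159,  q_3=1·7+1=8
→ (159, 8).  Check: 159²=25281, 395·8²=25280, difference 1.

159 8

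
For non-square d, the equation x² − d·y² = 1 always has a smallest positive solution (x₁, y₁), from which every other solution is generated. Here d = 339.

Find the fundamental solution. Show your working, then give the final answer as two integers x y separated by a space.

d=339: √d = [18; 2,2,2,1,17,1,2,2,2,36] (ℓ=10, even), read p_9/q_9
i=0: a=18 ⇒ p=18, q=1
…
i=5: a=17 ⇒ p=5542, q=301
i=6: a=1 ⇒ p=5855, q=318
…
i=8: a=2 ⇒ p=40359, q=2192
i=9: a=2 ⇒ p=97970, q=5321
fundamental: x₁=97970, y₁=5321  (since 9598120900 − 339·28313041 = 1)

97970 5321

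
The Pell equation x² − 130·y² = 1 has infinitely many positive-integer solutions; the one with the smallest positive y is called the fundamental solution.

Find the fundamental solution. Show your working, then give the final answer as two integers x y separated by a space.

√130 → a₀=11, period (2,2,22); ℓ=3 odd so k=5
a_0=11:  p_0=11·1+0=11,  q_0=11·0+1=1
…
a_3=22:  p_3=22·57+23=1277,  q_3=22·5+2=112
a_4=2:  p_4=2·1277+57=2611,  q_4=2·112+5=229
a_5=2:  p_5=2·2611+1277=6499,  q_5=2·229+112=570
(x₁, y₁) = (6499, 570);  6499² − 130·570² = 1 ✓

6499 570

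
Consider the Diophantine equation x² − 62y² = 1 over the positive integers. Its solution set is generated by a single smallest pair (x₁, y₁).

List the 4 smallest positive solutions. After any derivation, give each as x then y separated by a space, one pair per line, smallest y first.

63 8
7937 1008
999999 127000
125991937 16000992

√62 = [7; 1,6,1,14, …], period ℓ=4 (even) → k=3
a_0=7:  p_0=7·1+0=7,  q_0=7·0+1=1
a_1=1:  p_1=1·7+1=8,  q_1=1·1+0=1
a_2=6:  p_2=6·8+7=55,  q_2=6·1+1=7
a_3=1:  p_3=1·55+8=63,  q_3=1·7+1=8
(x₁, y₁) = (63, 8);  63² − 62·8² = 1 ✓
(x_2, y_2) = (63·63 + 62·8·8, 63·8 + 8·63) = (7937, 1008)
(x_3, y_3) = (63·7937 + 62·8·1008, 63·1008 + 8·7937) = (999999, 127000)
(x_4, y_4) = (63·999999 + 62·8·127000, 63·127000 + 8·999999) = (125991937, 16000992)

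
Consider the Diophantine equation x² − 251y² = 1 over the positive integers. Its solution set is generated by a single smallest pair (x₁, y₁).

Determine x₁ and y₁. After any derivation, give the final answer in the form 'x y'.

[15; 1,5,2,1,2,…,5,1,30] for √251; ℓ=14 ⇒ convergent index 13
step 0: (15, 1)  from 15·(1,0) + (0,1)
…
step 2: (95, 6)  from 5·(16,1) + (15,1)
step 3: (206, 13)  from 2·(95,6) + (16,1)
step 4: (301, 19)  from 1·(206,13) + (95,6)
…
step 8: (61043, 3853)  from 2·(29563,1866) + (1917,121)
step 9: (151649, 9572)  from 2·(61043,3853) + (29563,1866)
step 10: (212692, 13425)  from 1·(151649,9572) + (61043,3853)
…
step 12: (3097857, 195535)  from 5·(577033,36422) + (212692,13425)
step 13: (3674890, 231957)  from 1·(3097857,195535) + (577033,36422)
fundamental: x₁=3674890, y₁=231957  (since 13504816512100 − 251·53804049849 = 1)

3674890 231957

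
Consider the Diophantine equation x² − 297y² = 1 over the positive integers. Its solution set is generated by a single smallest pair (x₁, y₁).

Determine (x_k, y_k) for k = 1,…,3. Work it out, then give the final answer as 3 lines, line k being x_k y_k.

48599 2820
4723725601 274098360
459136680917399 26641812392460

d=297: √d = [17; 4,3,1,1,2,1,1,3,4,34] (ℓ=10, even), read p_9/q_9
k=0  a_k=17  p_k/q_k = 17/1
…
k=3  a_k=1  p_k/q_k = 293/17
k=4  a_k=1  p_k/q_k = 517/30
…
k=7  a_k=1  p_k/q_k = 3171/184
k=8  a_k=3  p_k/q_k = 11357/659
k=9  a_k=4  p_k/q_k = 48599/2820
→ (48599, 2820).  Check: 48599²=2361862801, 297·2820²=2361862800, difference 1.
k=2:  x_2 = 48599·48599+297·2820·2820 = 4723725601,  y_2 = 48599·2820+2820·48599 = 274098360
k=3:  x_3 = 48599·4723725601+297·2820·274098360 = 459136680917399,  y_3 = 48599·274098360+2820·4723725601 = 26641812392460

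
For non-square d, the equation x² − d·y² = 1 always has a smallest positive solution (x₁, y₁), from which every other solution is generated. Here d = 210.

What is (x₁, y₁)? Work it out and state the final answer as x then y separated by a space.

29 2

√210 = [14; 2,28, …], period ℓ=2 (even) → k=1
step 0: (14, 1)  from 14·(1,0) + (0,1)
step 1: (29, 2)  from 2·(14,1) + (1,0)
→ (29, 2).  Check: 29²=841, 210·2²=840, difference 1.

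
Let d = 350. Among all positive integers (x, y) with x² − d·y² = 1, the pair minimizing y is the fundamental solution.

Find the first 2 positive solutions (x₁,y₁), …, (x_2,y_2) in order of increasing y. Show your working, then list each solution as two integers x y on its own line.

449 24
403201 21552

√350 → a₀=18, period (1,2,2,2,1,36); ℓ=6 even so k=5
a_0=18:  p_0=18·1+0=18,  q_0=18·0+1=1
…
a_2=2:  p_2=2·19+18=56,  q_2=2·1+1=3
a_3=2:  p_3=2·56+19=131,  q_3=2·3+1=7
a_4=2:  p_4=2·131+56=318,  q_4=2·7+3=17
a_5=1:  p_5=1·318+131=449,  q_5=1·17+7=24
fundamental: x₁=449, y₁=24  (since 201601 − 350·576 = 1)
k=2:  x_2 = 449·449+350·24·24 = 403201,  y_2 = 449·24+24·449 = 21552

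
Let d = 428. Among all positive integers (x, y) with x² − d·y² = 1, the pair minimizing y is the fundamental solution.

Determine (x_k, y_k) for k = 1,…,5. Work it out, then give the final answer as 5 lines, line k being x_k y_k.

1850887 89466
6851565373537 331182912684
25362946559057703751 1225964295417811950
93887896135702420679780737 4538242753705644230486616
347551772829818329662915600223687 16799549031354731501369944644834

√428 = [20; 1,2,4,1,5,10,5,1,4,2,1,40, …], period ℓ=12 (even) → k=11
i=0: a=20 ⇒ p=20, q=1
…
i=3: a=4 ⇒ p=269, q=13
i=4: a=1 ⇒ p=331, q=16
…
i=6: a=10 ⇒ p=19571, q=946
…
i=10: a=2 ⇒ p=1273708, q=61567
i=11: a=1 ⇒ p=1850887, q=89466
fundamental: x₁=1850887, y₁=89466  (since 3425782686769 − 428·8004165156 = 1)
(1850887+89466√428)^2 = 6851565373537 + 331182912684√428
(1850887+89466√428)^3 = 25362946559057703751 + 1225964295417811950√428
(1850887+89466√428)^4 = 93887896135702420679780737 + 4538242753705644230486616√428
(1850887+89466√428)^5 = 347551772829818329662915600223687 + 16799549031354731501369944644834√428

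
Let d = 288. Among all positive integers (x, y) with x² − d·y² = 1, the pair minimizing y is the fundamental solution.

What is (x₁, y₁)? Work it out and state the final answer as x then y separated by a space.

√288 → a₀=16, period (1,32); ℓ=2 even so k=1
i=0: a=16 ⇒ p=16, q=1
i=1: a=1 ⇒ p=17, q=1
→ (17, 1).  Check: 17²=289, 288·1²=288, difference 1.

17 1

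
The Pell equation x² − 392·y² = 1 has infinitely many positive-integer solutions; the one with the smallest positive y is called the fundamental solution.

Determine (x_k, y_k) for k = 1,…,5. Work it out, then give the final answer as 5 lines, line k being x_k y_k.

99 5
19601 990
3880899 196015
768398401 38809980
152139002499 7684180025

d=392: √d = [19; 1,3,1,38] (ℓ=4, even), read p_3/q_3
a_0=19:  p_0=19·1+0=19,  q_0=19·0+1=1
a_1=1:  p_1=1·19+1=20,  q_1=1·1+0=1
a_2=3:  p_2=3·20+19=79,  q_2=3·1+1=4
a_3=1:  p_3=1·79+20=99,  q_3=1·4+1=5
fundamental: x₁=99, y₁=5  (since 9801 − 392·25 = 1)
k=2:  x_2 = 99·99+392·5·5 = 19601,  y_2 = 99·5+5·99 = 990
k=3:  x_3 = 99·19601+392·5·990 = 3880899,  y_3 = 99·990+5·19601 = 196015
k=4:  x_4 = 99·3880899+392·5·196015 = 768398401,  y_4 = 99·196015+5·3880899 = 38809980
k=5:  x_5 = 99·768398401+392·5·38809980 = 152139002499,  y_5 = 99·38809980+5·768398401 = 7684180025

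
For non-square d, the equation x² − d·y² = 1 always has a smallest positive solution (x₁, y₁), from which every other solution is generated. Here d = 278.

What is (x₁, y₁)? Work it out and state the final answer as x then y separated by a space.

√278 → a₀=16, period (1,2,16,2,1,32); ℓ=6 even so k=5
a_0=16:  p_0=16·1+0=16,  q_0=16·0+1=1
a_1=1:  p_1=1·16+1=17,  q_1=1·1+0=1
…
a_4=2:  p_4=2·817+50=1684,  q_4=2·49+3=101
a_5=1:  p_5=1·1684+817=2501,  q_5=1·101+49=150
→ (2501, 150).  Check: 2501²=6255001, 278·150²=6255000, difference 1.

2501 150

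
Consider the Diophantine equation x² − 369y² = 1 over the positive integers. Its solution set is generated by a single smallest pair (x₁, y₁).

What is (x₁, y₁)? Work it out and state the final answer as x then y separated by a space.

[19; 4,1,3,2,7,4,7,2,3,1,4,38] for √369; ℓ=12 ⇒ convergent index 11
k=0  a_k=19  p_k/q_k = 19/1
…
k=4  a_k=2  p_k/q_k = 826/43
k=5  a_k=7  p_k/q_k = 6147/320
…
k=8  a_k=2  p_k/q_k = 393504/20485
…
k=10  a_k=1  p_k/q_k = 1758061/91521
k=11  a_k=4  p_k/q_k = 8396801/437120
(x₁, y₁) = (8396801, 437120);  8396801² − 369·437120² = 1 ✓

8396801 437120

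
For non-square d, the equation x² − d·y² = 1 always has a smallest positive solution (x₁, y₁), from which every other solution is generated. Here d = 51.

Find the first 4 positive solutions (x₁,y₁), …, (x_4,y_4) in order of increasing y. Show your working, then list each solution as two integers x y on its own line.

√51 → a₀=7, period (7,14); ℓ=2 even so k=1
a_0=7:  p_0=7·1+0=7,  q_0=7·0+1=1
a_1=7:  p_1=7·7+1=50,  q_1=7·1+0=7
→ (50, 7).  Check: 50²=2500, 51·7²=2499, difference 1.
(50+7√51)^2 = 4999 + 700√51
(50+7√51)^3 = 499850 + 69993√51
(50+7√51)^4 = 49980001 + 6998600√51

50 7
4999 700
499850 69993
49980001 6998600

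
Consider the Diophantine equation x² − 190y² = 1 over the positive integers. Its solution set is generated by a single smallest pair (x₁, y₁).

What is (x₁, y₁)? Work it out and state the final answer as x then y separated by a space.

d=190: √d = [13; 1,3,1,1,1,…,3,1,26] (ℓ=14, even), read p_13/q_13
i=0: a=13 ⇒ p=13, q=1
i=1: a=1 ⇒ p=14, q=1
…
i=4: a=1 ⇒ p=124, q=9
i=5: a=1 ⇒ p=193, q=14
i=6: a=2 ⇒ p=510, q=37
…
i=10: a=1 ⇒ p=7085, q=514
…
i=12: a=3 ⇒ p=40787, q=2959
i=13: a=1 ⇒ p=52021, q=3774
fundamental: x₁=52021, y₁=3774  (since 2706184441 − 190·14243076 = 1)

52021 3774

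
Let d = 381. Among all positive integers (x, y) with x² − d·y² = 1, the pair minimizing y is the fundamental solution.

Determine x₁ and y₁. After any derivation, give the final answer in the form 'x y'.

√381 → a₀=19, period (1,1,12,1,1,38); ℓ=6 even so k=5
step 0: (19, 1)  from 19·(1,0) + (0,1)
…
step 2: (39, 2)  from 1·(20,1) + (19,1)
…
step 4: (527, 27)  from 1·(488,25) + (39,2)
step 5: (1015, 52)  from 1·(527,27) + (488,25)
→ (1015, 52).  Check: 1015²=1030225, 381·52²=1030224, difference 1.

1015 52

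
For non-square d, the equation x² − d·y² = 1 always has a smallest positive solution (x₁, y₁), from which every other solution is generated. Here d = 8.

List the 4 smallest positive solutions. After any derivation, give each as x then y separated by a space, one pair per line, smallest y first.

√8 = [2; 1,4, …], period ℓ=2 (even) → k=1
a_0=2:  p_0=2·1+0=2,  q_0=2·0+1=1
a_1=1:  p_1=1·2+1=3,  q_1=1·1+0=1
(x₁, y₁) = (3, 1);  3² − 8·1² = 1 ✓
(x_2, y_2) = (3·3 + 8·1·1, 3·1 + 1·3) = (17, 6)
(x_3, y_3) = (3·17 + 8·1·6, 3·6 + 1·17) = (99, 35)
(x_4, y_4) = (3·99 + 8·1·35, 3·35 + 1·99) = (577, 204)

3 1
17 6
99 35
577 204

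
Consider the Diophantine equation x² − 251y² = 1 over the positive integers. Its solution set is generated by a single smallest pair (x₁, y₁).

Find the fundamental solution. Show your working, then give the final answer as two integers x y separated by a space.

3674890 231957

[15; 1,5,2,1,2,…,5,1,30] for √251; ℓ=14 ⇒ convergent index 13
a_0=15:  p_0=15·1+0=15,  q_0=15·0+1=1
a_1=1:  p_1=1·15+1=16,  q_1=1·1+0=1
…
a_3=2:  p_3=2·95+16=206,  q_3=2·6+1=13
…
a_5=2:  p_5=2·301+206=808,  q_5=2·19+13=51
a_6=2:  p_6=2·808+301=1917,  q_6=2·51+19=121
…
a_8=2:  p_8=2·29563+1917=61043,  q_8=2·1866+121=3853
a_9=2:  p_9=2·61043+29563=151649,  q_9=2·3853+1866=9572
…
a_11=2:  p_11=2·212692+151649=577033,  q_11=2·13425+9572=36422
a_12=5:  p_12=5·577033+212692=3097857,  q_12=5·36422+13425=195535
a_13=1:  p_13=1·3097857+577033=3674890,  q_13=1·195535+36422=231957
(x₁, y₁) = (3674890, 231957);  3674890² − 251·231957² = 1 ✓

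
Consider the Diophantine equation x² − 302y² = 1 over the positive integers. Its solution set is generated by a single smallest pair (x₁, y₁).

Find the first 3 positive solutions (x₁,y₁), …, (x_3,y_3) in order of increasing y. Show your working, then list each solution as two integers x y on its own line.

√302 = [17; 2,1,1,1,4,…,1,2,34, …], period ℓ=16 (even) → k=15
k=0  a_k=17  p_k/q_k = 17/1
k=1  a_k=2  p_k/q_k = 35/2
…
k=3  a_k=1  p_k/q_k = 87/5
k=4  a_k=1  p_k/q_k = 139/8
k=5  a_k=4  p_k/q_k = 643/37
k=6  a_k=2  p_k/q_k = 1425/82
k=7  a_k=1  p_k/q_k = 2068/119
k=8  a_k=16  p_k/q_k = 34513/1986
…
k=11  a_k=4  p_k/q_k = 467281/26889
…
k=13  a_k=1  p_k/q_k = 1042237/59974
k=14  a_k=1  p_k/q_k = 1617193/93059
k=15  a_k=2  p_k/q_k = 4276623/246092
→ (4276623, 246092).  Check: 4276623²=18289504284129, 302·246092²=18289504284128, difference 1.
n=2: (4276623,246092)∘(4276623,246092) = (4276623·4276623+302·246092·246092, 4276623·246092+246092·4276623) = (36579008568257,2104885414632)
n=3: (36579008568257,2104885414632)∘(4276623,246092) = (4276623·36579008568257+302·246092·2104885414632, 4276623·2104885414632+246092·36579008568257) = (312869258720405635599,18003602753159249380)

4276623 246092
36579008568257 2104885414632
312869258720405635599 18003602753159249380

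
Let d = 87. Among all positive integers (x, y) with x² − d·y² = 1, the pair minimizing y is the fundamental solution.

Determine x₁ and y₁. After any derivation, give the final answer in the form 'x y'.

√87 = [9; 3,18, …], period ℓ=2 (even) → k=1
i=0: a=9 ⇒ p=9, q=1
i=1: a=3 ⇒ p=28, q=3
fundamental: x₁=28, y₁=3  (since 784 − 87·9 = 1)

28 3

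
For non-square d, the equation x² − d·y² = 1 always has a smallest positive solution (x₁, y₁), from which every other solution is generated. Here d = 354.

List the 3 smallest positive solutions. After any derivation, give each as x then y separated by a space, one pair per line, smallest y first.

258065 13716
133195088449 7079239080
68745981000924305 3653807666346684

[18; 1,4,2,2,18,2,2,4,1,36] for √354; ℓ=10 ⇒ convergent index 9
i=0: a=18 ⇒ p=18, q=1
…
i=2: a=4 ⇒ p=94, q=5
i=3: a=2 ⇒ p=207, q=11
i=4: a=2 ⇒ p=508, q=27
i=5: a=18 ⇒ p=9351, q=497
…
i=8: a=4 ⇒ p=210294, q=11177
i=9: a=1 ⇒ p=258065, q=13716
(x₁, y₁) = (258065, 13716);  258065² − 354·13716² = 1 ✓
k=2:  x_2 = 258065·258065+354·13716·13716 = 133195088449,  y_2 = 258065·13716+13716·258065 = 7079239080
k=3:  x_3 = 258065·133195088449+354·13716·7079239080 = 68745981000924305,  y_3 = 258065·7079239080+13716·133195088449 = 3653807666346684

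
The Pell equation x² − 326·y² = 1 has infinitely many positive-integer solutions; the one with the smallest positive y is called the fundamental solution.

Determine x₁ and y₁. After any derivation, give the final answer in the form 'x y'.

325 18

d=326: √d = [18; 18,36] (ℓ=2, even), read p_1/q_1
k=0  a_k=18  p_k/q_k = 18/1
k=1  a_k=18  p_k/q_k = 325/18
(x₁, y₁) = (325, 18);  325² − 326·18² = 1 ✓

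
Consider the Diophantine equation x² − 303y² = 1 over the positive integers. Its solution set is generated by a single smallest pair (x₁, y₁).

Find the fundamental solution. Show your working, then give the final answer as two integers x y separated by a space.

[17; 2,2,5,2,2,34] for √303; ℓ=6 ⇒ convergent index 5
i=0: a=17 ⇒ p=17, q=1
…
i=2: a=2 ⇒ p=87, q=5
…
i=4: a=2 ⇒ p=1027, q=59
i=5: a=2 ⇒ p=2524, q=145
fundamental: x₁=2524, y₁=145  (since 6370576 − 303·21025 = 1)

2524 145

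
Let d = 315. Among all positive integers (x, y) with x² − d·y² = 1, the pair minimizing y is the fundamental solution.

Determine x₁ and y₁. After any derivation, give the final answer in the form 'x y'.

71 4

√315 → a₀=17, period (1,2,1,34); ℓ=4 even so k=3
i=0: a=17 ⇒ p=17, q=1
…
i=2: a=2 ⇒ p=53, q=3
i=3: a=1 ⇒ p=71, q=4
→ (71, 4).  Check: 71²=5041, 315·4²=5040, difference 1.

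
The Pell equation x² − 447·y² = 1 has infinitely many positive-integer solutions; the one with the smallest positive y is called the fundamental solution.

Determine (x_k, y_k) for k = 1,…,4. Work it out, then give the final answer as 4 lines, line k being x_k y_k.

√447 → a₀=21, period (7,42); ℓ=2 even so k=1
k=0  a_k=21  p_k/q_k = 21/1
k=1  a_k=7  p_k/q_k = 148/7
(x₁, y₁) = (148, 7);  148² − 447·7² = 1 ✓
(x_2, y_2) = (148·148 + 447·7·7, 148·7 + 7·148) = (43807, 2072)
(x_3, y_3) = (148·43807 + 447·7·2072, 148·2072 + 7·43807) = (12966724, 613305)
(x_4, y_4) = (148·12966724 + 447·7·613305, 148·613305 + 7·12966724) = (3838106497, 181536208)

148 7
43807 2072
12966724 613305
3838106497 181536208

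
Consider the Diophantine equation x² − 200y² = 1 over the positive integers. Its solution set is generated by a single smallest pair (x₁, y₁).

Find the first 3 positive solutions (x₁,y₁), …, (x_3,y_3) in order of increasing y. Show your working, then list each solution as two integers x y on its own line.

√200 = [14; 7,28, …], period ℓ=2 (even) → k=1
k=0  a_k=14  p_k/q_k = 14/1
k=1  a_k=7  p_k/q_k = 99/7
fundamental: x₁=99, y₁=7  (since 9801 − 200·49 = 1)
n=2: (99,7)∘(99,7) = (99·99+200·7·7, 99·7+7·99) = (19601,1386)
n=3: (19601,1386)∘(99,7) = (99·19601+200·7·1386, 99·1386+7·19601) = (3880899,274421)

99 7
19601 1386
3880899 274421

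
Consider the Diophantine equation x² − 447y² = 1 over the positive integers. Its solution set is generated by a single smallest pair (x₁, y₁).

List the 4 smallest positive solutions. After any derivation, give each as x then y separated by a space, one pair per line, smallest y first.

148 7
43807 2072
12966724 613305
3838106497 181536208

d=447: √d = [21; 7,42] (ℓ=2, even), read p_1/q_1
step 0: (21, 1)  from 21·(1,0) + (0,1)
step 1: (148, 7)  from 7·(21,1) + (1,0)
→ (148, 7).  Check: 148²=21904, 447·7²=21903, difference 1.
k=2:  x_2 = 148·148+447·7·7 = 43807,  y_2 = 148·7+7·148 = 2072
k=3:  x_3 = 148·43807+447·7·2072 = 12966724,  y_3 = 148·2072+7·43807 = 613305
k=4:  x_4 = 148·12966724+447·7·613305 = 3838106497,  y_4 = 148·613305+7·12966724 = 181536208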